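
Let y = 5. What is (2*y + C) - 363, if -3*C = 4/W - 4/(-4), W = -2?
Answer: -1058/3 ≈ -352.67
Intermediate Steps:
C = 1/3 (C = -(4/(-2) - 4/(-4))/3 = -(4*(-1/2) - 4*(-1/4))/3 = -(-2 + 1)/3 = -1/3*(-1) = 1/3 ≈ 0.33333)
(2*y + C) - 363 = (2*5 + 1/3) - 363 = (10 + 1/3) - 363 = 31/3 - 363 = -1058/3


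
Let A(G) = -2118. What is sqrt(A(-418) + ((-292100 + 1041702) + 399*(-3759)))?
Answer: I*sqrt(752357) ≈ 867.38*I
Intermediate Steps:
sqrt(A(-418) + ((-292100 + 1041702) + 399*(-3759))) = sqrt(-2118 + ((-292100 + 1041702) + 399*(-3759))) = sqrt(-2118 + (749602 - 1499841)) = sqrt(-2118 - 750239) = sqrt(-752357) = I*sqrt(752357)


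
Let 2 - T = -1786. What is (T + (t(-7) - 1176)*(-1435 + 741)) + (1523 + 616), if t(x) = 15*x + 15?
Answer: 882531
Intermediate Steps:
T = 1788 (T = 2 - 1*(-1786) = 2 + 1786 = 1788)
t(x) = 15 + 15*x
(T + (t(-7) - 1176)*(-1435 + 741)) + (1523 + 616) = (1788 + ((15 + 15*(-7)) - 1176)*(-1435 + 741)) + (1523 + 616) = (1788 + ((15 - 105) - 1176)*(-694)) + 2139 = (1788 + (-90 - 1176)*(-694)) + 2139 = (1788 - 1266*(-694)) + 2139 = (1788 + 878604) + 2139 = 880392 + 2139 = 882531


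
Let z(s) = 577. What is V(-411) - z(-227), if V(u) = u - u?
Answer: -577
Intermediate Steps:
V(u) = 0
V(-411) - z(-227) = 0 - 1*577 = 0 - 577 = -577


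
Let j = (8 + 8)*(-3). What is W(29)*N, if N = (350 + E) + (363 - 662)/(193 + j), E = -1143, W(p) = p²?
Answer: -3343236/5 ≈ -6.6865e+5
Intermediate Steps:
j = -48 (j = 16*(-3) = -48)
N = -115284/145 (N = (350 - 1143) + (363 - 662)/(193 - 48) = -793 - 299/145 = -115284/145 ≈ -795.06)
W(29)*N = 29²*(-115284/145) = 841*(-115284/145) = -3343236/5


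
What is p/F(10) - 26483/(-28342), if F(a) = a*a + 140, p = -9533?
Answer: -131914183/3401040 ≈ -38.786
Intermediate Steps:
F(a) = 140 + a² (F(a) = a² + 140 = 140 + a²)
p/F(10) - 26483/(-28342) = -9533/(140 + 10²) - 26483/(-28342) = -9533/(140 + 100) - 26483*(-1/28342) = -9533/240 + 26483/28342 = -131914183/3401040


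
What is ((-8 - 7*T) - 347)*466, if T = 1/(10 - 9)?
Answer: -168692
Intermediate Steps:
T = 1 (T = 1/1 = 1)
((-8 - 7*T) - 347)*466 = ((-8 - 7*1) - 347)*466 = ((-8 - 7) - 347)*466 = (-15 - 347)*466 = -362*466 = -168692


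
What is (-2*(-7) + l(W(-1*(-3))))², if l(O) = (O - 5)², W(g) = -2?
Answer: 3969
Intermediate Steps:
l(O) = (-5 + O)²
(-2*(-7) + l(W(-1*(-3))))² = (-2*(-7) + (-5 - 2)²)² = (14 + (-7)²)² = (14 + 49)² = 63² = 3969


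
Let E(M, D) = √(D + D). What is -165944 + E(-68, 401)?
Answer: -165944 + √802 ≈ -1.6592e+5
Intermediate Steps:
E(M, D) = √2*√D (E(M, D) = √(2*D) = √2*√D)
-165944 + E(-68, 401) = -165944 + √2*√401 = -165944 + √802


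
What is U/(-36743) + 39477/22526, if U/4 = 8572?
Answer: 13839427/16891282 ≈ 0.81932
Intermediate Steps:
U = 34288 (U = 4*8572 = 34288)
U/(-36743) + 39477/22526 = 34288/(-36743) + 39477/22526 = 34288*(-1/36743) + 39477*(1/22526) = -34288/36743 + 39477/22526 = 13839427/16891282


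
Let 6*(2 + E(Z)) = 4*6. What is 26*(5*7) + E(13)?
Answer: 912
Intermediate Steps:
E(Z) = 2 (E(Z) = -2 + (4*6)/6 = -2 + (⅙)*24 = -2 + 4 = 2)
26*(5*7) + E(13) = 26*(5*7) + 2 = 26*35 + 2 = 910 + 2 = 912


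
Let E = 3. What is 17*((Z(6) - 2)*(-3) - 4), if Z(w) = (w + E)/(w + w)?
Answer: -17/4 ≈ -4.2500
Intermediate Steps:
Z(w) = (3 + w)/(2*w) (Z(w) = (w + 3)/(w + w) = (3 + w)/((2*w)) = (3 + w)*(1/(2*w)) = (3 + w)/(2*w))
17*((Z(6) - 2)*(-3) - 4) = 17*(((½)*(3 + 6)/6 - 2)*(-3) - 4) = 17*(((½)*(⅙)*9 - 2)*(-3) - 4) = 17*((¾ - 2)*(-3) - 4) = 17*(-5/4*(-3) - 4) = 17*(15/4 - 4) = 17*(-¼) = -17/4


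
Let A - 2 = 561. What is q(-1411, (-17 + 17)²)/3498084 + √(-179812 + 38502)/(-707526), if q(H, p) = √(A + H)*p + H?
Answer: -1411/3498084 - I*√141310/707526 ≈ -0.00040336 - 0.00053131*I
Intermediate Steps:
A = 563 (A = 2 + 561 = 563)
q(H, p) = H + p*√(563 + H) (q(H, p) = √(563 + H)*p + H = p*√(563 + H) + H = H + p*√(563 + H))
q(-1411, (-17 + 17)²)/3498084 + √(-179812 + 38502)/(-707526) = (-1411 + (-17 + 17)²*√(563 - 1411))/3498084 + √(-179812 + 38502)/(-707526) = (-1411 + 0²*√(-848))*(1/3498084) + √(-141310)*(-1/707526) = (-1411 + 0*(4*I*√53))*(1/3498084) + (I*√141310)*(-1/707526) = (-1411 + 0)*(1/3498084) - I*√141310/707526 = -1411*1/3498084 - I*√141310/707526 = -1411/3498084 - I*√141310/707526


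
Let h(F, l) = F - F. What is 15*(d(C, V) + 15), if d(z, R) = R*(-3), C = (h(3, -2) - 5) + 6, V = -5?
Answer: 450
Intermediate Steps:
h(F, l) = 0
C = 1 (C = (0 - 5) + 6 = -5 + 6 = 1)
d(z, R) = -3*R
15*(d(C, V) + 15) = 15*(-3*(-5) + 15) = 15*(15 + 15) = 15*30 = 450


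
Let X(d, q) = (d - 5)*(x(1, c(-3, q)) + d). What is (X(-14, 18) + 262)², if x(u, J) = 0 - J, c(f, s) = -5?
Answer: 187489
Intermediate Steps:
x(u, J) = -J
X(d, q) = (-5 + d)*(5 + d) (X(d, q) = (d - 5)*(-1*(-5) + d) = (-5 + d)*(5 + d))
(X(-14, 18) + 262)² = ((-25 + (-14)²) + 262)² = ((-25 + 196) + 262)² = (171 + 262)² = 433² = 187489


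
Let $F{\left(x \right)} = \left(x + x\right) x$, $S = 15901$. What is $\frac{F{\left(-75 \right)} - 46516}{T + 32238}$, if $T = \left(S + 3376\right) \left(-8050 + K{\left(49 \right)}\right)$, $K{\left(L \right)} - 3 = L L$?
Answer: $\frac{2519}{7771836} \approx 0.00032412$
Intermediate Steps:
$K{\left(L \right)} = 3 + L^{2}$ ($K{\left(L \right)} = 3 + L L = 3 + L^{2}$)
$F{\left(x \right)} = 2 x^{2}$ ($F{\left(x \right)} = 2 x x = 2 x^{2}$)
$T = -108837942$ ($T = \left(15901 + 3376\right) \left(-8050 + \left(3 + 49^{2}\right)\right) = 19277 \left(-8050 + \left(3 + 2401\right)\right) = 19277 \left(-8050 + 2404\right) = 19277 \left(-5646\right) = -108837942$)
$\frac{F{\left(-75 \right)} - 46516}{T + 32238} = \frac{2 \left(-75\right)^{2} - 46516}{-108837942 + 32238} = \frac{2 \cdot 5625 - 46516}{-108805704} = \left(11250 - 46516\right) \left(- \frac{1}{108805704}\right) = \left(-35266\right) \left(- \frac{1}{108805704}\right) = \frac{2519}{7771836}$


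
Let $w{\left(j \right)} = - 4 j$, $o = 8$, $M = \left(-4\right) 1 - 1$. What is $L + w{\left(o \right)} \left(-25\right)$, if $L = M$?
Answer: $795$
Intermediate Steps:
$M = -5$ ($M = -4 - 1 = -5$)
$L = -5$
$L + w{\left(o \right)} \left(-25\right) = -5 + \left(-4\right) 8 \left(-25\right) = -5 - -800 = -5 + 800 = 795$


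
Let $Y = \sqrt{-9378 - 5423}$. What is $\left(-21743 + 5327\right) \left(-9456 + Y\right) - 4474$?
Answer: $155225222 - 311904 i \sqrt{41} \approx 1.5523 \cdot 10^{8} - 1.9972 \cdot 10^{6} i$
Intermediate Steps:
$Y = 19 i \sqrt{41}$ ($Y = \sqrt{-14801} = 19 i \sqrt{41} \approx 121.66 i$)
$\left(-21743 + 5327\right) \left(-9456 + Y\right) - 4474 = \left(-21743 + 5327\right) \left(-9456 + 19 i \sqrt{41}\right) - 4474 = - 16416 \left(-9456 + 19 i \sqrt{41}\right) - 4474 = \left(155229696 - 311904 i \sqrt{41}\right) - 4474 = 155225222 - 311904 i \sqrt{41}$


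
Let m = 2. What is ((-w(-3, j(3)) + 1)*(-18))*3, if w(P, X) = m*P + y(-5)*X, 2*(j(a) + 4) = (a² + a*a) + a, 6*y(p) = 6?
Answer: -27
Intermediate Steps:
y(p) = 1 (y(p) = (⅙)*6 = 1)
j(a) = -4 + a² + a/2 (j(a) = -4 + ((a² + a*a) + a)/2 = -4 + ((a² + a²) + a)/2 = -4 + (2*a² + a)/2 = -4 + (a + 2*a²)/2 = -4 + (a² + a/2) = -4 + a² + a/2)
w(P, X) = X + 2*P (w(P, X) = 2*P + 1*X = 2*P + X = X + 2*P)
((-w(-3, j(3)) + 1)*(-18))*3 = ((-((-4 + 3² + (½)*3) + 2*(-3)) + 1)*(-18))*3 = ((-((-4 + 9 + 3/2) - 6) + 1)*(-18))*3 = ((-(13/2 - 6) + 1)*(-18))*3 = ((-1*½ + 1)*(-18))*3 = ((-½ + 1)*(-18))*3 = ((½)*(-18))*3 = -9*3 = -27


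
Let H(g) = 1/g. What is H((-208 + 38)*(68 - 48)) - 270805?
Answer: -920737001/3400 ≈ -2.7081e+5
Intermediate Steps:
H((-208 + 38)*(68 - 48)) - 270805 = 1/((-208 + 38)*(68 - 48)) - 270805 = 1/(-170*20) - 270805 = 1/(-3400) - 270805 = -1/3400 - 270805 = -920737001/3400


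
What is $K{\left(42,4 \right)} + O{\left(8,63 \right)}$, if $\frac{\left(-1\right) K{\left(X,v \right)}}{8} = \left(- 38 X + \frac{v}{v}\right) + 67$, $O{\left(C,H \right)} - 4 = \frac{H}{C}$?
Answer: $\frac{97887}{8} \approx 12236.0$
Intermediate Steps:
$O{\left(C,H \right)} = 4 + \frac{H}{C}$
$K{\left(X,v \right)} = -544 + 304 X$ ($K{\left(X,v \right)} = - 8 \left(\left(- 38 X + \frac{v}{v}\right) + 67\right) = - 8 \left(\left(- 38 X + 1\right) + 67\right) = - 8 \left(\left(1 - 38 X\right) + 67\right) = - 8 \left(68 - 38 X\right) = -544 + 304 X$)
$K{\left(42,4 \right)} + O{\left(8,63 \right)} = \left(-544 + 304 \cdot 42\right) + \left(4 + \frac{63}{8}\right) = \left(-544 + 12768\right) + \left(4 + 63 \cdot \frac{1}{8}\right) = 12224 + \left(4 + \frac{63}{8}\right) = 12224 + \frac{95}{8} = \frac{97887}{8}$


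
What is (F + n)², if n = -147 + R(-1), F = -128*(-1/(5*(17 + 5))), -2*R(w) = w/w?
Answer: 259113409/12100 ≈ 21414.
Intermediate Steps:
R(w) = -½ (R(w) = -w/(2*w) = -½*1 = -½)
F = 64/55 (F = -128/(22*(-5)) = -128/(-110) = -128*(-1/110) = 64/55 ≈ 1.1636)
n = -295/2 (n = -147 - ½ = -295/2 ≈ -147.50)
(F + n)² = (64/55 - 295/2)² = (-16097/110)² = 259113409/12100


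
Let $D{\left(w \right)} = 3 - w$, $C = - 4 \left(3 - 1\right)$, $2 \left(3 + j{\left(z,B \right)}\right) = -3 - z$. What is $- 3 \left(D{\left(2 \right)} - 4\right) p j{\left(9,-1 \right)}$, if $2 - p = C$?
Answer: $-810$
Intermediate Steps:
$j{\left(z,B \right)} = - \frac{9}{2} - \frac{z}{2}$ ($j{\left(z,B \right)} = -3 + \frac{-3 - z}{2} = -3 - \left(\frac{3}{2} + \frac{z}{2}\right) = - \frac{9}{2} - \frac{z}{2}$)
$C = -8$ ($C = \left(-4\right) 2 = -8$)
$p = 10$ ($p = 2 - -8 = 2 + 8 = 10$)
$- 3 \left(D{\left(2 \right)} - 4\right) p j{\left(9,-1 \right)} = - 3 \left(\left(3 - 2\right) - 4\right) 10 \left(- \frac{9}{2} - \frac{9}{2}\right) = - 3 \left(1 - 4\right) 10 \left(-9\right) = \left(-3\right) \left(-3\right) 10 \left(-9\right) = 9 \cdot 10 \left(-9\right) = 90 \left(-9\right) = -810$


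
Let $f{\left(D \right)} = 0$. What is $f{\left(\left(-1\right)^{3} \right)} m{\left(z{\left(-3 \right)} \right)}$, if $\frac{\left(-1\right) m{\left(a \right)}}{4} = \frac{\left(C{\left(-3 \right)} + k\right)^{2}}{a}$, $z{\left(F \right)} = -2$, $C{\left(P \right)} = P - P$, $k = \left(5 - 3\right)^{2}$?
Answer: $0$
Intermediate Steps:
$k = 4$ ($k = 2^{2} = 4$)
$C{\left(P \right)} = 0$
$m{\left(a \right)} = - \frac{64}{a}$ ($m{\left(a \right)} = - 4 \frac{\left(0 + 4\right)^{2}}{a} = - 4 \frac{4^{2}}{a} = - 4 \frac{16}{a} = - \frac{64}{a}$)
$f{\left(\left(-1\right)^{3} \right)} m{\left(z{\left(-3 \right)} \right)} = 0 \left(- \frac{64}{-2}\right) = 0 \left(\left(-64\right) \left(- \frac{1}{2}\right)\right) = 0 \cdot 32 = 0$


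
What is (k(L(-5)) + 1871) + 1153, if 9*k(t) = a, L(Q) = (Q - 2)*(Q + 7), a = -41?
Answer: 27175/9 ≈ 3019.4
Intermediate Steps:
L(Q) = (-2 + Q)*(7 + Q)
k(t) = -41/9 (k(t) = (1/9)*(-41) = -41/9)
(k(L(-5)) + 1871) + 1153 = (-41/9 + 1871) + 1153 = 16798/9 + 1153 = 27175/9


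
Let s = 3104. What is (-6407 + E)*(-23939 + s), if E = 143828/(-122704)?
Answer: 4095683649315/30676 ≈ 1.3351e+8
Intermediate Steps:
E = -35957/30676 (E = 143828*(-1/122704) = -35957/30676 ≈ -1.1722)
(-6407 + E)*(-23939 + s) = (-6407 - 35957/30676)*(-23939 + 3104) = -196577089/30676*(-20835) = 4095683649315/30676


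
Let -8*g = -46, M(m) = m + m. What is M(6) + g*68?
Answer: 403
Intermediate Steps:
M(m) = 2*m
g = 23/4 (g = -⅛*(-46) = 23/4 ≈ 5.7500)
M(6) + g*68 = 2*6 + (23/4)*68 = 12 + 391 = 403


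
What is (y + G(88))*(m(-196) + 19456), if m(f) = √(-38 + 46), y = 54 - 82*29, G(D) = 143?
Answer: -42433536 - 4362*√2 ≈ -4.2440e+7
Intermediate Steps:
y = -2324 (y = 54 - 2378 = -2324)
m(f) = 2*√2 (m(f) = √8 = 2*√2)
(y + G(88))*(m(-196) + 19456) = (-2324 + 143)*(2*√2 + 19456) = -2181*(19456 + 2*√2) = -42433536 - 4362*√2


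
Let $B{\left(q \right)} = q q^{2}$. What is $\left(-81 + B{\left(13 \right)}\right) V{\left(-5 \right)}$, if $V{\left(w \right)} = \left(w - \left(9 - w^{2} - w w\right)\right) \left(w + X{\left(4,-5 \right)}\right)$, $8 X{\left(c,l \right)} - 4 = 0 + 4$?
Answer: $-304704$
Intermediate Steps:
$X{\left(c,l \right)} = 1$ ($X{\left(c,l \right)} = \frac{1}{2} + \frac{0 + 4}{8} = \frac{1}{2} + \frac{1}{8} \cdot 4 = \frac{1}{2} + \frac{1}{2} = 1$)
$B{\left(q \right)} = q^{3}$
$V{\left(w \right)} = \left(1 + w\right) \left(-9 + w + 2 w^{2}\right)$ ($V{\left(w \right)} = \left(w - \left(9 - w^{2} - w w\right)\right) \left(w + 1\right) = \left(w + \left(\left(w^{2} + w^{2}\right) - 9\right)\right) \left(1 + w\right) = \left(w + \left(2 w^{2} - 9\right)\right) \left(1 + w\right) = \left(w + \left(-9 + 2 w^{2}\right)\right) \left(1 + w\right) = \left(-9 + w + 2 w^{2}\right) \left(1 + w\right) = \left(1 + w\right) \left(-9 + w + 2 w^{2}\right)$)
$\left(-81 + B{\left(13 \right)}\right) V{\left(-5 \right)} = \left(-81 + 13^{3}\right) \left(-9 - -40 + 2 \left(-5\right)^{3} + 3 \left(-5\right)^{2}\right) = \left(-81 + 2197\right) \left(-9 + 40 + 2 \left(-125\right) + 3 \cdot 25\right) = 2116 \left(-9 + 40 - 250 + 75\right) = 2116 \left(-144\right) = -304704$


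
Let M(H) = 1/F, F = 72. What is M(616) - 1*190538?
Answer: -13718735/72 ≈ -1.9054e+5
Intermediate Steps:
M(H) = 1/72
M(616) - 1*190538 = 1/72 - 1*190538 = 1/72 - 190538 = -13718735/72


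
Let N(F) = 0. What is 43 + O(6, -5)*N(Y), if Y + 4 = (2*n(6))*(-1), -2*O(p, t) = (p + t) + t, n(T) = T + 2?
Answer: 43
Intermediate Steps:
n(T) = 2 + T
O(p, t) = -t - p/2 (O(p, t) = -((p + t) + t)/2 = -(p + 2*t)/2 = -t - p/2)
Y = -20 (Y = -4 + (2*(2 + 6))*(-1) = -4 + (2*8)*(-1) = -4 + 16*(-1) = -4 - 16 = -20)
43 + O(6, -5)*N(Y) = 43 + (-1*(-5) - 1/2*6)*0 = 43 + (5 - 3)*0 = 43 + 2*0 = 43 + 0 = 43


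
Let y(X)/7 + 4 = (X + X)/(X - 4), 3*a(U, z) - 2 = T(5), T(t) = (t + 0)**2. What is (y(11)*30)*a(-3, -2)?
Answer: -1620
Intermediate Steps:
T(t) = t**2
a(U, z) = 9 (a(U, z) = 2/3 + (1/3)*5**2 = 2/3 + (1/3)*25 = 2/3 + 25/3 = 9)
y(X) = -28 + 14*X/(-4 + X) (y(X) = -28 + 7*((X + X)/(X - 4)) = -28 + 7*((2*X)/(-4 + X)) = -28 + 7*(2*X/(-4 + X)) = -28 + 14*X/(-4 + X))
(y(11)*30)*a(-3, -2) = ((14*(8 - 1*11)/(-4 + 11))*30)*9 = ((14*(8 - 11)/7)*30)*9 = ((14*(1/7)*(-3))*30)*9 = -6*30*9 = -180*9 = -1620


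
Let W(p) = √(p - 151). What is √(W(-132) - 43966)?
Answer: √(-43966 + I*√283) ≈ 0.0401 + 209.68*I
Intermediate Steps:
W(p) = √(-151 + p)
√(W(-132) - 43966) = √(√(-151 - 132) - 43966) = √(√(-283) - 43966) = √(I*√283 - 43966) = √(-43966 + I*√283)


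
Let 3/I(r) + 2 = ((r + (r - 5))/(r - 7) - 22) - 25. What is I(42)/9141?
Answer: -35/4984892 ≈ -7.0212e-6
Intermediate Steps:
I(r) = 3/(-49 + (-5 + 2*r)/(-7 + r)) (I(r) = 3/(-2 + (((r + (r - 5))/(r - 7) - 22) - 25)) = 3/(-2 + (((r + (-5 + r))/(-7 + r) - 22) - 25)) = 3/(-2 + (((-5 + 2*r)/(-7 + r) - 22) - 25)) = 3/(-2 + ((-22 + (-5 + 2*r)/(-7 + r)) - 25)) = 3/(-2 + (-47 + (-5 + 2*r)/(-7 + r))) = 3/(-49 + (-5 + 2*r)/(-7 + r)))
I(42)/9141 = (3*(7 - 1*42)/(-338 + 47*42))/9141 = (3*(7 - 42)/(-338 + 1974))*(1/9141) = (3*(-35)/1636)*(1/9141) = (3*(1/1636)*(-35))*(1/9141) = -105/1636*1/9141 = -35/4984892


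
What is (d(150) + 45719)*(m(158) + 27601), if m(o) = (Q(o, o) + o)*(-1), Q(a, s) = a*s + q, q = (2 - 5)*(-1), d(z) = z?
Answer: 113571644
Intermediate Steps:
q = 3 (q = -3*(-1) = 3)
Q(a, s) = 3 + a*s (Q(a, s) = a*s + 3 = 3 + a*s)
m(o) = -3 - o - o² (m(o) = ((3 + o*o) + o)*(-1) = ((3 + o²) + o)*(-1) = (3 + o + o²)*(-1) = -3 - o - o²)
(d(150) + 45719)*(m(158) + 27601) = (150 + 45719)*((-3 - 1*158 - 1*158²) + 27601) = 45869*((-3 - 158 - 1*24964) + 27601) = 45869*((-3 - 158 - 24964) + 27601) = 45869*(-25125 + 27601) = 45869*2476 = 113571644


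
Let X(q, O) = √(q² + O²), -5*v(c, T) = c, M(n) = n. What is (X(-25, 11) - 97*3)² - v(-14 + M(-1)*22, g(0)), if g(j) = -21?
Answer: 427099/5 - 582*√746 ≈ 69524.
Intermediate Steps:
v(c, T) = -c/5
X(q, O) = √(O² + q²)
(X(-25, 11) - 97*3)² - v(-14 + M(-1)*22, g(0)) = (√(11² + (-25)²) - 97*3)² - (-1)*(-14 - 1*22)/5 = (√(121 + 625) - 291)² - (-1)*(-14 - 22)/5 = (√746 - 291)² - (-1)*(-36)/5 = (-291 + √746)² - 1*36/5 = (-291 + √746)² - 36/5 = -36/5 + (-291 + √746)²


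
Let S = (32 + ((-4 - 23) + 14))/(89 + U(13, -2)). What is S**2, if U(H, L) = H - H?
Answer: 361/7921 ≈ 0.045575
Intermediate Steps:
U(H, L) = 0
S = 19/89 (S = (32 + ((-4 - 23) + 14))/(89 + 0) = (32 + (-27 + 14))/89 = (32 - 13)*(1/89) = 19*(1/89) = 19/89 ≈ 0.21348)
S**2 = (19/89)**2 = 361/7921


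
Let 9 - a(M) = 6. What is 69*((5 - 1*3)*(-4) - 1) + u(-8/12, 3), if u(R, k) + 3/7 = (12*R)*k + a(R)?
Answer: -4497/7 ≈ -642.43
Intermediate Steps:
a(M) = 3 (a(M) = 9 - 1*6 = 9 - 6 = 3)
u(R, k) = 18/7 + 12*R*k (u(R, k) = -3/7 + ((12*R)*k + 3) = -3/7 + (12*R*k + 3) = -3/7 + (3 + 12*R*k) = 18/7 + 12*R*k)
69*((5 - 1*3)*(-4) - 1) + u(-8/12, 3) = 69*((5 - 1*3)*(-4) - 1) + (18/7 + 12*(-8/12)*3) = 69*((5 - 3)*(-4) - 1) + (18/7 + 12*(-8*1/12)*3) = 69*(2*(-4) - 1) + (18/7 + 12*(-2/3)*3) = 69*(-8 - 1) + (18/7 - 24) = 69*(-9) - 150/7 = -621 - 150/7 = -4497/7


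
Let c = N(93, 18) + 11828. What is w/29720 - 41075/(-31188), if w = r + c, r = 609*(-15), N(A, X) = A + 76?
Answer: 40937783/28965855 ≈ 1.4133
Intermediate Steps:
N(A, X) = 76 + A
r = -9135
c = 11997 (c = (76 + 93) + 11828 = 169 + 11828 = 11997)
w = 2862 (w = -9135 + 11997 = 2862)
w/29720 - 41075/(-31188) = 2862/29720 - 41075/(-31188) = 2862*(1/29720) - 41075*(-1/31188) = 1431/14860 + 41075/31188 = 40937783/28965855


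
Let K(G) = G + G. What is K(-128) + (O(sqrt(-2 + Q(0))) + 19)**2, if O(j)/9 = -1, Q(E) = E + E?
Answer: -156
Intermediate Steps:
Q(E) = 2*E
O(j) = -9 (O(j) = 9*(-1) = -9)
K(G) = 2*G
K(-128) + (O(sqrt(-2 + Q(0))) + 19)**2 = 2*(-128) + (-9 + 19)**2 = -256 + 10**2 = -256 + 100 = -156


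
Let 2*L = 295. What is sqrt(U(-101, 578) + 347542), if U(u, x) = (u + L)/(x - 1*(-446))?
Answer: sqrt(1423532218)/64 ≈ 589.53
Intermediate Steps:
L = 295/2 (L = (1/2)*295 = 295/2 ≈ 147.50)
U(u, x) = (295/2 + u)/(446 + x) (U(u, x) = (u + 295/2)/(x - 1*(-446)) = (295/2 + u)/(x + 446) = (295/2 + u)/(446 + x))
sqrt(U(-101, 578) + 347542) = sqrt((295/2 - 101)/(446 + 578) + 347542) = sqrt((93/2)/1024 + 347542) = sqrt((1/1024)*(93/2) + 347542) = sqrt(93/2048 + 347542) = sqrt(711766109/2048) = sqrt(1423532218)/64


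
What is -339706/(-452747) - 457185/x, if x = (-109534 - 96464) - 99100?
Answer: 310632758383/138132204206 ≈ 2.2488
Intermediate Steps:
x = -305098 (x = -205998 - 99100 = -305098)
-339706/(-452747) - 457185/x = -339706/(-452747) - 457185/(-305098) = -339706*(-1/452747) - 457185*(-1/305098) = 339706/452747 + 457185/305098 = 310632758383/138132204206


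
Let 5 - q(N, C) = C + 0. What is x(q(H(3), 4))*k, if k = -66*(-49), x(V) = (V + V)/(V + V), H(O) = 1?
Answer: 3234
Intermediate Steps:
q(N, C) = 5 - C (q(N, C) = 5 - (C + 0) = 5 - C)
x(V) = 1 (x(V) = (2*V)/((2*V)) = (2*V)*(1/(2*V)) = 1)
k = 3234
x(q(H(3), 4))*k = 1*3234 = 3234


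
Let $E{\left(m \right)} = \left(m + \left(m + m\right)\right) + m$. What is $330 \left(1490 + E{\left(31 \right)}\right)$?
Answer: $532620$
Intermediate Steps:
$E{\left(m \right)} = 4 m$ ($E{\left(m \right)} = \left(m + 2 m\right) + m = 3 m + m = 4 m$)
$330 \left(1490 + E{\left(31 \right)}\right) = 330 \left(1490 + 4 \cdot 31\right) = 330 \left(1490 + 124\right) = 330 \cdot 1614 = 532620$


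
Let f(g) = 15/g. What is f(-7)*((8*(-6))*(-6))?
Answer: -4320/7 ≈ -617.14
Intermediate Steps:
f(-7)*((8*(-6))*(-6)) = (15/(-7))*((8*(-6))*(-6)) = (15*(-⅐))*(-48*(-6)) = -15/7*288 = -4320/7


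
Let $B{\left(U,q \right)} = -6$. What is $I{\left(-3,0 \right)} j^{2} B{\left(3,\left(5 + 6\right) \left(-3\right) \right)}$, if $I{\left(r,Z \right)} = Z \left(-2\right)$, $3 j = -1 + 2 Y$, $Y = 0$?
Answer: $0$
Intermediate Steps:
$j = - \frac{1}{3}$ ($j = \frac{-1 + 2 \cdot 0}{3} = \frac{-1 + 0}{3} = \frac{1}{3} \left(-1\right) = - \frac{1}{3} \approx -0.33333$)
$I{\left(r,Z \right)} = - 2 Z$
$I{\left(-3,0 \right)} j^{2} B{\left(3,\left(5 + 6\right) \left(-3\right) \right)} = \left(-2\right) 0 \left(- \frac{1}{3}\right)^{2} \left(-6\right) = 0 \cdot \frac{1}{9} \left(-6\right) = 0 \left(-6\right) = 0$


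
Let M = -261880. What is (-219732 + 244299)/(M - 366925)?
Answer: -1293/33095 ≈ -0.039069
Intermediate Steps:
(-219732 + 244299)/(M - 366925) = (-219732 + 244299)/(-261880 - 366925) = 24567/(-628805) = 24567*(-1/628805) = -1293/33095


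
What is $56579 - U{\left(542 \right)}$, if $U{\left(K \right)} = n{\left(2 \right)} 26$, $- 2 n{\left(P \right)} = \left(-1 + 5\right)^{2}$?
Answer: $56787$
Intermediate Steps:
$n{\left(P \right)} = -8$ ($n{\left(P \right)} = - \frac{\left(-1 + 5\right)^{2}}{2} = - \frac{4^{2}}{2} = \left(- \frac{1}{2}\right) 16 = -8$)
$U{\left(K \right)} = -208$ ($U{\left(K \right)} = \left(-8\right) 26 = -208$)
$56579 - U{\left(542 \right)} = 56579 - -208 = 56579 + 208 = 56787$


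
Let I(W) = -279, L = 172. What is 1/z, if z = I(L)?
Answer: -1/279 ≈ -0.0035842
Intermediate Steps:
z = -279
1/z = 1/(-279) = -1/279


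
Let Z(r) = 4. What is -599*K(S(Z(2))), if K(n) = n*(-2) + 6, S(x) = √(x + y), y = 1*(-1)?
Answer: -3594 + 1198*√3 ≈ -1519.0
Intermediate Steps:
y = -1
S(x) = √(-1 + x) (S(x) = √(x - 1) = √(-1 + x))
K(n) = 6 - 2*n (K(n) = -2*n + 6 = 6 - 2*n)
-599*K(S(Z(2))) = -599*(6 - 2*√(-1 + 4)) = -599*(6 - 2*√3) = -3594 + 1198*√3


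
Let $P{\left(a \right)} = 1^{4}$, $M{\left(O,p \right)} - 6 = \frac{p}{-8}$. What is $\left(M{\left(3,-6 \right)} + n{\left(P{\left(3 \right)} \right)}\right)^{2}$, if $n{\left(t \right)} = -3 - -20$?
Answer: $\frac{9025}{16} \approx 564.06$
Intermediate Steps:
$M{\left(O,p \right)} = 6 - \frac{p}{8}$ ($M{\left(O,p \right)} = 6 + \frac{p}{-8} = 6 + p \left(- \frac{1}{8}\right) = 6 - \frac{p}{8}$)
$P{\left(a \right)} = 1$
$n{\left(t \right)} = 17$ ($n{\left(t \right)} = -3 + 20 = 17$)
$\left(M{\left(3,-6 \right)} + n{\left(P{\left(3 \right)} \right)}\right)^{2} = \left(\left(6 - - \frac{3}{4}\right) + 17\right)^{2} = \left(\left(6 + \frac{3}{4}\right) + 17\right)^{2} = \left(\frac{27}{4} + 17\right)^{2} = \left(\frac{95}{4}\right)^{2} = \frac{9025}{16}$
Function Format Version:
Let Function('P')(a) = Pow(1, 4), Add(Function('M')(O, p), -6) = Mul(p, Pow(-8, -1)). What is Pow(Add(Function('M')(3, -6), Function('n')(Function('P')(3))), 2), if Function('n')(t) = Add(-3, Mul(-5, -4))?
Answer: Rational(9025, 16) ≈ 564.06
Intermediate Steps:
Function('M')(O, p) = Add(6, Mul(Rational(-1, 8), p)) (Function('M')(O, p) = Add(6, Mul(p, Pow(-8, -1))) = Add(6, Mul(p, Rational(-1, 8))) = Add(6, Mul(Rational(-1, 8), p)))
Function('P')(a) = 1
Function('n')(t) = 17 (Function('n')(t) = Add(-3, 20) = 17)
Pow(Add(Function('M')(3, -6), Function('n')(Function('P')(3))), 2) = Pow(Add(Add(6, Mul(Rational(-1, 8), -6)), 17), 2) = Pow(Add(Add(6, Rational(3, 4)), 17), 2) = Pow(Add(Rational(27, 4), 17), 2) = Pow(Rational(95, 4), 2) = Rational(9025, 16)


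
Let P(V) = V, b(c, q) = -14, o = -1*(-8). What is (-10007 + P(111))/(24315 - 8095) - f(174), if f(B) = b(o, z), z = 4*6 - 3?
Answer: 54296/4055 ≈ 13.390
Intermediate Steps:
o = 8
z = 21 (z = 24 - 3 = 21)
f(B) = -14
(-10007 + P(111))/(24315 - 8095) - f(174) = (-10007 + 111)/(24315 - 8095) - 1*(-14) = -9896/16220 + 14 = -9896*1/16220 + 14 = -2474/4055 + 14 = 54296/4055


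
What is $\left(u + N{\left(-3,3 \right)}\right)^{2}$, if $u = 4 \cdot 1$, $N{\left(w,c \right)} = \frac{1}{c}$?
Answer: $\frac{169}{9} \approx 18.778$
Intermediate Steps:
$u = 4$
$\left(u + N{\left(-3,3 \right)}\right)^{2} = \left(4 + \frac{1}{3}\right)^{2} = \left(\frac{13}{3}\right)^{2} = \frac{169}{9}$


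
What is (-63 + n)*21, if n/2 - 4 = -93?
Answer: -5061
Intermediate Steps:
n = -178 (n = 8 + 2*(-93) = 8 - 186 = -178)
(-63 + n)*21 = (-63 - 178)*21 = -241*21 = -5061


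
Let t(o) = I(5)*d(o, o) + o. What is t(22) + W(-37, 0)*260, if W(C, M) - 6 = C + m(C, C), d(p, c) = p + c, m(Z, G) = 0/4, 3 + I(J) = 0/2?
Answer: -8170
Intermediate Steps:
I(J) = -3 (I(J) = -3 + 0/2 = -3 + 0*(½) = -3 + 0 = -3)
m(Z, G) = 0 (m(Z, G) = 0*(¼) = 0)
d(p, c) = c + p
W(C, M) = 6 + C (W(C, M) = 6 + (C + 0) = 6 + C)
t(o) = -5*o (t(o) = -3*(o + o) + o = -6*o + o = -5*o)
t(22) + W(-37, 0)*260 = -5*22 + (6 - 37)*260 = -110 - 31*260 = -110 - 8060 = -8170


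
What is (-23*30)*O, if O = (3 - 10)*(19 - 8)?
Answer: 53130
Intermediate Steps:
O = -77 (O = -7*11 = -77)
(-23*30)*O = -23*30*(-77) = -690*(-77) = 53130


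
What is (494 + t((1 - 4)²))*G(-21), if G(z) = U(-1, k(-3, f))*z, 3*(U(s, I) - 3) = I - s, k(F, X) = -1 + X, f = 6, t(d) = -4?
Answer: -51450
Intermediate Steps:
U(s, I) = 3 - s/3 + I/3 (U(s, I) = 3 + (I - s)/3 = 3 + (-s/3 + I/3) = 3 - s/3 + I/3)
G(z) = 5*z (G(z) = (3 - ⅓*(-1) + (-1 + 6)/3)*z = (3 + ⅓ + (⅓)*5)*z = (3 + ⅓ + 5/3)*z = 5*z)
(494 + t((1 - 4)²))*G(-21) = (494 - 4)*(5*(-21)) = 490*(-105) = -51450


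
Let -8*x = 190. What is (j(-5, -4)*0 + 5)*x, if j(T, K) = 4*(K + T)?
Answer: -475/4 ≈ -118.75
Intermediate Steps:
j(T, K) = 4*K + 4*T
x = -95/4 (x = -⅛*190 = -95/4 ≈ -23.750)
(j(-5, -4)*0 + 5)*x = ((4*(-4) + 4*(-5))*0 + 5)*(-95/4) = ((-16 - 20)*0 + 5)*(-95/4) = (-36*0 + 5)*(-95/4) = (0 + 5)*(-95/4) = 5*(-95/4) = -475/4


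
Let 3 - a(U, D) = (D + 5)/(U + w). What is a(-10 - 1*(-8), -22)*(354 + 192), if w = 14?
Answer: 4823/2 ≈ 2411.5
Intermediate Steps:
a(U, D) = 3 - (5 + D)/(14 + U) (a(U, D) = 3 - (D + 5)/(U + 14) = 3 - (5 + D)/(14 + U))
a(-10 - 1*(-8), -22)*(354 + 192) = ((37 - 1*(-22) + 3*(-10 - 1*(-8)))/(14 + (-10 - 1*(-8))))*(354 + 192) = ((37 + 22 + 3*(-10 + 8))/(14 + (-10 + 8)))*546 = ((37 + 22 + 3*(-2))/(14 - 2))*546 = ((37 + 22 - 6)/12)*546 = ((1/12)*53)*546 = (53/12)*546 = 4823/2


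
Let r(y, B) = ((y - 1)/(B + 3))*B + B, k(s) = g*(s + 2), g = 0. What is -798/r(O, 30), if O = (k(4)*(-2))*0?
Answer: -4389/160 ≈ -27.431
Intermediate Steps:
k(s) = 0 (k(s) = 0*(s + 2) = 0*(2 + s) = 0)
O = 0 (O = (0*(-2))*0 = 0*0 = 0)
r(y, B) = B + B*(-1 + y)/(3 + B) (r(y, B) = ((-1 + y)/(3 + B))*B + B = B*(-1 + y)/(3 + B) + B = B + B*(-1 + y)/(3 + B))
-798/r(O, 30) = -798*(3 + 30)/(30*(2 + 30 + 0)) = -798/(30*32/33) = -798/(30*(1/33)*32) = -798/320/11 = -798*11/320 = -4389/160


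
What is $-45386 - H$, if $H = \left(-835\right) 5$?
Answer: $-41211$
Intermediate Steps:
$H = -4175$
$-45386 - H = -45386 - -4175 = -45386 + 4175 = -41211$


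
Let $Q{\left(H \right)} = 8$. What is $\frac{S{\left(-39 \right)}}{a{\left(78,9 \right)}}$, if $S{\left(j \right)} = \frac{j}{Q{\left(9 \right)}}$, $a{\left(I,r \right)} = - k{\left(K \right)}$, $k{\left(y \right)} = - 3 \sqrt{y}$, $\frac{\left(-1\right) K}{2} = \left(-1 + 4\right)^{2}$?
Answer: $\frac{13 i \sqrt{2}}{48} \approx 0.38302 i$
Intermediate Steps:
$K = -18$ ($K = - 2 \left(-1 + 4\right)^{2} = - 2 \cdot 3^{2} = \left(-2\right) 9 = -18$)
$a{\left(I,r \right)} = 9 i \sqrt{2}$ ($a{\left(I,r \right)} = - \left(-3\right) \sqrt{-18} = - \left(-3\right) 3 i \sqrt{2} = - \left(-9\right) i \sqrt{2} = 9 i \sqrt{2}$)
$S{\left(j \right)} = \frac{j}{8}$
$\frac{S{\left(-39 \right)}}{a{\left(78,9 \right)}} = \frac{\frac{1}{8} \left(-39\right)}{9 i \sqrt{2}} = - \frac{39 \left(- \frac{i \sqrt{2}}{18}\right)}{8} = \frac{13 i \sqrt{2}}{48}$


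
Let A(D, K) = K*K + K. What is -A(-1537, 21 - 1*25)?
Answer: -12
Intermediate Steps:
A(D, K) = K + K² (A(D, K) = K² + K = K + K²)
-A(-1537, 21 - 1*25) = -(21 - 1*25)*(1 + (21 - 1*25)) = -(21 - 25)*(1 + (21 - 25)) = -(-4)*(1 - 4) = -(-4)*(-3) = -1*12 = -12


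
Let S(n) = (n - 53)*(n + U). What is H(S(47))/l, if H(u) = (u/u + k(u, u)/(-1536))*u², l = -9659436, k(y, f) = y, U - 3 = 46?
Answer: -38016/804953 ≈ -0.047228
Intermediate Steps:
U = 49 (U = 3 + 46 = 49)
S(n) = (-53 + n)*(49 + n) (S(n) = (n - 53)*(n + 49) = (-53 + n)*(49 + n))
H(u) = u²*(1 - u/1536) (H(u) = (u/u + u/(-1536))*u² = (1 + u*(-1/1536))*u² = (1 - u/1536)*u² = u²*(1 - u/1536))
H(S(47))/l = ((-2597 + 47² - 4*47)²*(1536 - (-2597 + 47² - 4*47))/1536)/(-9659436) = ((-2597 + 2209 - 188)²*(1536 - (-2597 + 2209 - 188))/1536)*(-1/9659436) = ((1/1536)*(-576)²*(1536 - 1*(-576)))*(-1/9659436) = ((1/1536)*331776*(1536 + 576))*(-1/9659436) = ((1/1536)*331776*2112)*(-1/9659436) = 456192*(-1/9659436) = -38016/804953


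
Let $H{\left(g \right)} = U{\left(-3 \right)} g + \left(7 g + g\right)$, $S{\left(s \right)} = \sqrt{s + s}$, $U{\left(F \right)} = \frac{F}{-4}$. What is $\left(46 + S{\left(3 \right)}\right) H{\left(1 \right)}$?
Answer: $\frac{805}{2} + \frac{35 \sqrt{6}}{4} \approx 423.93$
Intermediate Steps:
$U{\left(F \right)} = - \frac{F}{4}$ ($U{\left(F \right)} = F \left(- \frac{1}{4}\right) = - \frac{F}{4}$)
$S{\left(s \right)} = \sqrt{2} \sqrt{s}$ ($S{\left(s \right)} = \sqrt{2 s} = \sqrt{2} \sqrt{s}$)
$H{\left(g \right)} = \frac{35 g}{4}$ ($H{\left(g \right)} = \left(- \frac{1}{4}\right) \left(-3\right) g + \left(7 g + g\right) = \frac{3 g}{4} + 8 g = \frac{35 g}{4}$)
$\left(46 + S{\left(3 \right)}\right) H{\left(1 \right)} = \left(46 + \sqrt{2} \sqrt{3}\right) \frac{35}{4} \cdot 1 = \left(46 + \sqrt{6}\right) \frac{35}{4} = \frac{805}{2} + \frac{35 \sqrt{6}}{4}$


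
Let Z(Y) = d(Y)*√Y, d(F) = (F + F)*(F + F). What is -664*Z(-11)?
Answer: -321376*I*√11 ≈ -1.0659e+6*I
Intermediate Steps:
d(F) = 4*F² (d(F) = (2*F)*(2*F) = 4*F²)
Z(Y) = 4*Y^(5/2) (Z(Y) = (4*Y²)*√Y = 4*Y^(5/2))
-664*Z(-11) = -2656*(-11)^(5/2) = -2656*121*I*√11 = -321376*I*√11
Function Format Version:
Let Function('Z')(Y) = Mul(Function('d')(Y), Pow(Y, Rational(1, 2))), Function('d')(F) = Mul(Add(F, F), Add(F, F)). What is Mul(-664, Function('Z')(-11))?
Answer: Mul(-321376, I, Pow(11, Rational(1, 2))) ≈ Mul(-1.0659e+6, I)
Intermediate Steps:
Function('d')(F) = Mul(4, Pow(F, 2)) (Function('d')(F) = Mul(Mul(2, F), Mul(2, F)) = Mul(4, Pow(F, 2)))
Function('Z')(Y) = Mul(4, Pow(Y, Rational(5, 2))) (Function('Z')(Y) = Mul(Mul(4, Pow(Y, 2)), Pow(Y, Rational(1, 2))) = Mul(4, Pow(Y, Rational(5, 2))))
Mul(-664, Function('Z')(-11)) = Mul(-664, Mul(4, Pow(-11, Rational(5, 2)))) = Mul(-664, Mul(4, Mul(121, I, Pow(11, Rational(1, 2))))) = Mul(-664, Mul(484, I, Pow(11, Rational(1, 2)))) = Mul(-321376, I, Pow(11, Rational(1, 2)))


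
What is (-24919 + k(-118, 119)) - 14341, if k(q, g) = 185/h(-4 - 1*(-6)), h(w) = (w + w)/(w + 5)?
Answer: -155745/4 ≈ -38936.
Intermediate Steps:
h(w) = 2*w/(5 + w) (h(w) = (2*w)/(5 + w) = 2*w/(5 + w))
k(q, g) = 1295/4 (k(q, g) = 185/((2*(-4 - 1*(-6))/(5 + (-4 - 1*(-6))))) = 185/((2*(-4 + 6)/(5 + (-4 + 6)))) = 185/((2*2/(5 + 2))) = 185/((2*2/7)) = 185/((2*2*(1/7))) = 185/(4/7) = 185*(7/4) = 1295/4)
(-24919 + k(-118, 119)) - 14341 = (-24919 + 1295/4) - 14341 = -98381/4 - 14341 = -155745/4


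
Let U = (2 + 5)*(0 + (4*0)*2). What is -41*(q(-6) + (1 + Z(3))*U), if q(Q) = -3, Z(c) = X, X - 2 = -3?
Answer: 123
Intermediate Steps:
X = -1 (X = 2 - 3 = -1)
Z(c) = -1
U = 0 (U = 7*(0 + 0*2) = 7*(0 + 0) = 7*0 = 0)
-41*(q(-6) + (1 + Z(3))*U) = -41*(-3 + (1 - 1)*0) = -41*(-3 + 0*0) = -41*(-3 + 0) = -41*(-3) = 123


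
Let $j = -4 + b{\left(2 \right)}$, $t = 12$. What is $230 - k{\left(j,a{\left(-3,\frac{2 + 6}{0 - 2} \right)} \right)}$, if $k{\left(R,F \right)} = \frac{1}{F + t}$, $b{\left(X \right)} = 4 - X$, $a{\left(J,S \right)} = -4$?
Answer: $\frac{1839}{8} \approx 229.88$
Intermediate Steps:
$j = -2$ ($j = -4 + \left(4 - 2\right) = -4 + 2 = -2$)
$k{\left(R,F \right)} = \frac{1}{12 + F}$ ($k{\left(R,F \right)} = \frac{1}{F + 12} = \frac{1}{12 + F}$)
$230 - k{\left(j,a{\left(-3,\frac{2 + 6}{0 - 2} \right)} \right)} = 230 - \frac{1}{12 - 4} = 230 - \frac{1}{8} = \frac{1839}{8}$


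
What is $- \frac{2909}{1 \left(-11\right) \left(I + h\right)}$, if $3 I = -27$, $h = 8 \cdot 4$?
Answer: $\frac{2909}{253} \approx 11.498$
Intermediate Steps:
$h = 32$
$I = -9$ ($I = \frac{1}{3} \left(-27\right) = -9$)
$- \frac{2909}{1 \left(-11\right) \left(I + h\right)} = - \frac{2909}{1 \left(-11\right) \left(-9 + 32\right)} = - \frac{2909}{\left(-11\right) 23} = - \frac{2909}{-253} = \left(-2909\right) \left(- \frac{1}{253}\right) = \frac{2909}{253}$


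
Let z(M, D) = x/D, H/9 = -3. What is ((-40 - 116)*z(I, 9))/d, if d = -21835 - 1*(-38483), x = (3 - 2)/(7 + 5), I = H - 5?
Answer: -13/149832 ≈ -8.6764e-5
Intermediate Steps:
H = -27 (H = 9*(-3) = -27)
I = -32 (I = -27 - 5 = -32)
x = 1/12 ≈ 0.083333
z(M, D) = 1/(12*D)
d = 16648 (d = -21835 + 38483 = 16648)
((-40 - 116)*z(I, 9))/d = ((-40 - 116)*((1/12)/9))/16648 = -13/9*(1/16648) = -156*1/108*(1/16648) = -13/9*1/16648 = -13/149832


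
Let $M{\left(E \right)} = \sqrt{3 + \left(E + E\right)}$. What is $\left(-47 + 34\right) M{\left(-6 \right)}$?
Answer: $- 39 i \approx - 39.0 i$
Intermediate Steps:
$M{\left(E \right)} = \sqrt{3 + 2 E}$
$\left(-47 + 34\right) M{\left(-6 \right)} = \left(-47 + 34\right) \sqrt{3 + 2 \left(-6\right)} = - 13 \sqrt{3 - 12} = - 13 \sqrt{-9} = - 13 \cdot 3 i = - 39 i$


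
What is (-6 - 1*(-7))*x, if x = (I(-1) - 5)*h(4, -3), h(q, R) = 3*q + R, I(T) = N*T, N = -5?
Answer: 0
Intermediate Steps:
I(T) = -5*T
h(q, R) = R + 3*q
x = 0 (x = (-5*(-1) - 5)*(-3 + 3*4) = (5 - 5)*(-3 + 12) = 0*9 = 0)
(-6 - 1*(-7))*x = (-6 - 1*(-7))*0 = (-6 + 7)*0 = 1*0 = 0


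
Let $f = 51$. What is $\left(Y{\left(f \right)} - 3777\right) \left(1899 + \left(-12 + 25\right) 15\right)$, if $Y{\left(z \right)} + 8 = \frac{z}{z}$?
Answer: $-7923696$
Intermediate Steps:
$Y{\left(z \right)} = -7$ ($Y{\left(z \right)} = -8 + \frac{z}{z} = -8 + 1 = -7$)
$\left(Y{\left(f \right)} - 3777\right) \left(1899 + \left(-12 + 25\right) 15\right) = \left(-7 - 3777\right) \left(1899 + \left(-12 + 25\right) 15\right) = - 3784 \left(1899 + 13 \cdot 15\right) = - 3784 \left(1899 + 195\right) = \left(-3784\right) 2094 = -7923696$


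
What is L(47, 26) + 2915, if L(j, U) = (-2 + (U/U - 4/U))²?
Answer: 492860/169 ≈ 2916.3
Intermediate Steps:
L(j, U) = (-1 - 4/U)² (L(j, U) = (-2 + (1 - 4/U))² = (-1 - 4/U)²)
L(47, 26) + 2915 = (4 + 26)²/26² + 2915 = (1/676)*30² + 2915 = (1/676)*900 + 2915 = 225/169 + 2915 = 492860/169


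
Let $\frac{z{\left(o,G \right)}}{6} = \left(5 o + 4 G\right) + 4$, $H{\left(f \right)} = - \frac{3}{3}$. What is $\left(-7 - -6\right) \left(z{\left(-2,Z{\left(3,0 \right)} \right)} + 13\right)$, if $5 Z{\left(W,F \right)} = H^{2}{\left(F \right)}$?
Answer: $\frac{91}{5} \approx 18.2$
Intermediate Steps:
$H{\left(f \right)} = -1$ ($H{\left(f \right)} = \left(-3\right) \frac{1}{3} = -1$)
$Z{\left(W,F \right)} = \frac{1}{5}$ ($Z{\left(W,F \right)} = \frac{\left(-1\right)^{2}}{5} = \frac{1}{5} \cdot 1 = \frac{1}{5}$)
$z{\left(o,G \right)} = 24 + 24 G + 30 o$ ($z{\left(o,G \right)} = 6 \left(\left(5 o + 4 G\right) + 4\right) = 6 \left(\left(4 G + 5 o\right) + 4\right) = 6 \left(4 + 4 G + 5 o\right) = 24 + 24 G + 30 o$)
$\left(-7 - -6\right) \left(z{\left(-2,Z{\left(3,0 \right)} \right)} + 13\right) = \left(-7 - -6\right) \left(\left(24 + 24 \cdot \frac{1}{5} + 30 \left(-2\right)\right) + 13\right) = \left(-7 + 6\right) \left(\left(24 + \frac{24}{5} - 60\right) + 13\right) = - (- \frac{156}{5} + 13) = \left(-1\right) \left(- \frac{91}{5}\right) = \frac{91}{5}$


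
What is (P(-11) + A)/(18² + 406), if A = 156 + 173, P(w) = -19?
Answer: 31/73 ≈ 0.42466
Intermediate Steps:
A = 329
(P(-11) + A)/(18² + 406) = (-19 + 329)/(18² + 406) = 310/(324 + 406) = 310/730 = 310*(1/730) = 31/73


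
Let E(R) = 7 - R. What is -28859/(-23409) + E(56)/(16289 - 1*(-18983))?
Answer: 1016767607/825682248 ≈ 1.2314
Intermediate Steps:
-28859/(-23409) + E(56)/(16289 - 1*(-18983)) = -28859/(-23409) + (7 - 1*56)/(16289 - 1*(-18983)) = -28859*(-1/23409) + (7 - 56)/(16289 + 18983) = 28859/23409 - 49/35272 = 1016767607/825682248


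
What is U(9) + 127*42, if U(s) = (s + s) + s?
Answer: 5361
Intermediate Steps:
U(s) = 3*s (U(s) = 2*s + s = 3*s)
U(9) + 127*42 = 3*9 + 127*42 = 27 + 5334 = 5361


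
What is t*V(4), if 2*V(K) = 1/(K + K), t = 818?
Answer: 409/8 ≈ 51.125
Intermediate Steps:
V(K) = 1/(4*K) (V(K) = 1/(2*(K + K)) = 1/(2*((2*K))) = (1/(2*K))/2 = 1/(4*K))
t*V(4) = 818*((1/4)/4) = 818*((1/4)*(1/4)) = 818*(1/16) = 409/8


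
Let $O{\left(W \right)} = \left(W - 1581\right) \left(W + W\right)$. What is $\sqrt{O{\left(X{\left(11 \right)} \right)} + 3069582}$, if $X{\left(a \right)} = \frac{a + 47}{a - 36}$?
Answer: $\frac{\sqrt{1923080378}}{25} \approx 1754.1$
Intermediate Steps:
$X{\left(a \right)} = \frac{47 + a}{-36 + a}$
$O{\left(W \right)} = 2 W \left(-1581 + W\right)$ ($O{\left(W \right)} = \left(-1581 + W\right) 2 W = 2 W \left(-1581 + W\right)$)
$\sqrt{O{\left(X{\left(11 \right)} \right)} + 3069582} = \sqrt{2 \frac{47 + 11}{-36 + 11} \left(-1581 + \frac{47 + 11}{-36 + 11}\right) + 3069582} = \sqrt{2 \frac{1}{-25} \cdot 58 \left(-1581 + \frac{1}{-25} \cdot 58\right) + 3069582} = \sqrt{2 \left(\left(- \frac{1}{25}\right) 58\right) \left(-1581 - \frac{58}{25}\right) + 3069582} = \sqrt{2 \left(- \frac{58}{25}\right) \left(-1581 - \frac{58}{25}\right) + 3069582} = \sqrt{2 \left(- \frac{58}{25}\right) \left(- \frac{39583}{25}\right) + 3069582} = \sqrt{\frac{4591628}{625} + 3069582} = \sqrt{\frac{1923080378}{625}} = \frac{\sqrt{1923080378}}{25}$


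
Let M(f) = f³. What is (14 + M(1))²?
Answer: 225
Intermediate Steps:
(14 + M(1))² = (14 + 1³)² = (14 + 1)² = 15² = 225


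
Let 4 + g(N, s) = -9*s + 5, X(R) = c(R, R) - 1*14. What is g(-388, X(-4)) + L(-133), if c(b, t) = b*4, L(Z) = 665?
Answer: 936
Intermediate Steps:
c(b, t) = 4*b
X(R) = -14 + 4*R (X(R) = 4*R - 1*14 = 4*R - 14 = -14 + 4*R)
g(N, s) = 1 - 9*s (g(N, s) = -4 + (-9*s + 5) = -4 + (5 - 9*s) = 1 - 9*s)
g(-388, X(-4)) + L(-133) = (1 - 9*(-14 + 4*(-4))) + 665 = (1 - 9*(-14 - 16)) + 665 = (1 - 9*(-30)) + 665 = (1 + 270) + 665 = 271 + 665 = 936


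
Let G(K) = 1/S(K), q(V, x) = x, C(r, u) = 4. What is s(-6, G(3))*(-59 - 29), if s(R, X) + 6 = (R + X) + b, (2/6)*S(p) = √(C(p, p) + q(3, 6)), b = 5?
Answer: 616 - 44*√10/15 ≈ 606.72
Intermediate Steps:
S(p) = 3*√10 (S(p) = 3*√(4 + 6) = 3*√10)
G(K) = √10/30 (G(K) = 1/(3*√10) = √10/30)
s(R, X) = -1 + R + X (s(R, X) = -6 + ((R + X) + 5) = -6 + (5 + R + X) = -1 + R + X)
s(-6, G(3))*(-59 - 29) = (-1 - 6 + √10/30)*(-59 - 29) = (-7 + √10/30)*(-88) = 616 - 44*√10/15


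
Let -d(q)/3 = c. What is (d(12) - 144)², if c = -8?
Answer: 14400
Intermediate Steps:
d(q) = 24 (d(q) = -3*(-8) = 24)
(d(12) - 144)² = (24 - 144)² = (-120)² = 14400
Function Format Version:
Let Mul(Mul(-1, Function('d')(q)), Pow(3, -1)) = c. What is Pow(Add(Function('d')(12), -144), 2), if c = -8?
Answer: 14400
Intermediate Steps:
Function('d')(q) = 24 (Function('d')(q) = Mul(-3, -8) = 24)
Pow(Add(Function('d')(12), -144), 2) = Pow(Add(24, -144), 2) = Pow(-120, 2) = 14400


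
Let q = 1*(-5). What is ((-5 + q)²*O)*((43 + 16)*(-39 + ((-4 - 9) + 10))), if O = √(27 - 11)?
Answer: -991200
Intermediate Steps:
q = -5
O = 4 (O = √16 = 4)
((-5 + q)²*O)*((43 + 16)*(-39 + ((-4 - 9) + 10))) = ((-5 - 5)²*4)*((43 + 16)*(-39 + ((-4 - 9) + 10))) = ((-10)²*4)*(59*(-39 + (-13 + 10))) = (100*4)*(59*(-39 - 3)) = 400*(59*(-42)) = 400*(-2478) = -991200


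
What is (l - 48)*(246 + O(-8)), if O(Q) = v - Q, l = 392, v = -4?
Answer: 86000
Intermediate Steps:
O(Q) = -4 - Q
(l - 48)*(246 + O(-8)) = (392 - 48)*(246 + (-4 - 1*(-8))) = 344*(246 + (-4 + 8)) = 344*(246 + 4) = 344*250 = 86000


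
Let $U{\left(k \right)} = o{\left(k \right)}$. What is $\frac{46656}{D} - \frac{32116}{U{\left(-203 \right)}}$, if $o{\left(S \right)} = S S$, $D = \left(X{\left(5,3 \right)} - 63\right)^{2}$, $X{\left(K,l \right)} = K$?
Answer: $\frac{77060}{5887} \approx 13.09$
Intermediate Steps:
$D = 3364$ ($D = \left(5 - 63\right)^{2} = \left(-58\right)^{2} = 3364$)
$o{\left(S \right)} = S^{2}$
$U{\left(k \right)} = k^{2}$
$\frac{46656}{D} - \frac{32116}{U{\left(-203 \right)}} = \frac{46656}{3364} - \frac{32116}{\left(-203\right)^{2}} = 46656 \cdot \frac{1}{3364} - \frac{32116}{41209} = \frac{11664}{841} - \frac{4588}{5887} = \frac{77060}{5887}$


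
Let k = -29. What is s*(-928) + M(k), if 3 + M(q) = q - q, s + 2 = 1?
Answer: 925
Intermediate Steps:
s = -1 (s = -2 + 1 = -1)
M(q) = -3 (M(q) = -3 + (q - q) = -3 + 0 = -3)
s*(-928) + M(k) = -1*(-928) - 3 = 928 - 3 = 925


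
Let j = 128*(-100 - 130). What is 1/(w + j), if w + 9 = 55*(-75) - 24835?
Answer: -1/58409 ≈ -1.7121e-5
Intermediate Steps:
w = -28969 (w = -9 + (55*(-75) - 24835) = -9 + (-4125 - 24835) = -9 - 28960 = -28969)
j = -29440 (j = 128*(-230) = -29440)
1/(w + j) = 1/(-28969 - 29440) = 1/(-58409) = -1/58409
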